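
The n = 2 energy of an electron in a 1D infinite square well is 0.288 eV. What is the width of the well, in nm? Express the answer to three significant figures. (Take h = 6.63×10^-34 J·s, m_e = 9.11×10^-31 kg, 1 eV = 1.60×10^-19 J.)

From E_n = n²h²/(8m_eL²), L = n·h/√(8m_eE_n).
E_2 = 0.288 eV = 4.608×10^-20 J, so L = 2·6.63×10^-34/√(8·9.11×10^-31·4.608×10^-20) = 2.29×10^-9 m = 2.29 nm.

L = 2.29 nm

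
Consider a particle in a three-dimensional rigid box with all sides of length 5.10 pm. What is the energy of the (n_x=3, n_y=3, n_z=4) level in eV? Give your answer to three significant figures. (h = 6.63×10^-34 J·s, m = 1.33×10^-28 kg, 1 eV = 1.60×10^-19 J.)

For a 3D rectangular well E = (h²/8m)·Σ n_i²/L_i² = (6.63×10^-34)²/(8·1.33×10^-28) · [3²/(5.10 pm)² + 3²/(5.10 pm)² + 4²/(5.10 pm)²].
Evaluating gives E = 5.400×10^-16 J = 3.38×10^3 eV.

E = 3.38×10^3 eV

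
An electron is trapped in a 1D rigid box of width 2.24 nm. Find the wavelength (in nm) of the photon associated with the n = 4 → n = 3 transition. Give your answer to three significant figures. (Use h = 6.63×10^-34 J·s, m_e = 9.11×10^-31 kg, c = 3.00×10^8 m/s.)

λ = 2.36×10^3 nm

E_1 = h²/(8m_eL²) = 1.202×10^-20 J, so ΔE = (4² − 3²)E_1 = 8.414×10^-20 J.
λ = hc/ΔE = (6.63×10^-34·3.00×10^8)/8.414×10^-20 = 2.36×10^-6 m = 2.36×10^3 nm.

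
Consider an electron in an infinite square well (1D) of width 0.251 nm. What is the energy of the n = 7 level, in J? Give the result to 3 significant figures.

For an infinite well E_n = n²h²/(8m_eL²), so E_1 = h²/(8m_eL²) = (6.626×10^-34)²/(8·9.109×10^-31·(2.51×10^-10 m)²) = 9.563×10^-19 J.
Then E_7 = 7²·E_1 = 49·9.563×10^-19 J = 4.69×10^-17 J.

E_7 = 4.69×10^-17 J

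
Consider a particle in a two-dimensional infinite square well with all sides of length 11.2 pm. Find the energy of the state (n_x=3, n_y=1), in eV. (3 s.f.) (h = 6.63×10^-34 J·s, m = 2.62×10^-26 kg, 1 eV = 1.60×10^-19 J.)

E = 1.04 eV

For a 2D rectangular well E = (h²/8m)·Σ n_i²/L_i² = (6.63×10^-34)²/(8·2.62×10^-26) · [3²/(11.2 pm)² + 1²/(11.2 pm)²].
Evaluating gives E = 1.672×10^-19 J = 1.04 eV.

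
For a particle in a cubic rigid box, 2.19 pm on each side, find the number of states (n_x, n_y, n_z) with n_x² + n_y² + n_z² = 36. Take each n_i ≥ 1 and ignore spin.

degeneracy = 3

The level has n_x² + n_y² + n_z² = 36. The ordered positive-integer solutions are (2, 4, 4), (4, 2, 4), (4, 4, 2).
That gives 3 states.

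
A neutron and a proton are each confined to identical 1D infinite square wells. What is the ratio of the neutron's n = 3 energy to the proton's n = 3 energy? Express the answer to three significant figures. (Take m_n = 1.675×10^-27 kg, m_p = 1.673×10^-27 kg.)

0.999

E_n ∝ 1/m at fixed n and L, so the ratio is m_p/m_n = 1.673×10^-27/1.675×10^-27 = 0.999.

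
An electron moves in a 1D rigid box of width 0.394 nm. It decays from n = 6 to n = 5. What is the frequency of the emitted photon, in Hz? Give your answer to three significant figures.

f = 6.44×10^15 Hz

E_1 = h²/(8m_eL²) = 3.881×10^-19 J and ΔE = (6² − 5²)E_1 = 4.269×10^-18 J.
f = ΔE/h = 4.269×10^-18/6.626×10^-34 = 6.44×10^15 Hz.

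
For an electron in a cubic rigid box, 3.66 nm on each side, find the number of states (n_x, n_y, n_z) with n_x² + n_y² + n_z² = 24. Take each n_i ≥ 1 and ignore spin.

degeneracy = 3

The level has n_x² + n_y² + n_z² = 24. The ordered positive-integer solutions are (2, 2, 4), (2, 4, 2), (4, 2, 2).
That gives 3 states.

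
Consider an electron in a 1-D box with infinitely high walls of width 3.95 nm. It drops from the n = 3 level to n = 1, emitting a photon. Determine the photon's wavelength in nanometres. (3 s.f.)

E_1 = h²/(8m_eL²) = 3.861×10^-21 J, so ΔE = (3² − 1²)E_1 = 3.089×10^-20 J.
λ = hc/ΔE = (6.626×10^-34·2.998×10^8)/3.089×10^-20 = 6.43×10^-6 m = 6.43×10^3 nm.

λ = 6.43×10^3 nm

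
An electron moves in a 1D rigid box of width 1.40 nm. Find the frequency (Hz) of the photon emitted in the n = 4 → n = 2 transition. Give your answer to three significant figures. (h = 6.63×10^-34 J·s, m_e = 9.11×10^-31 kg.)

E_1 = h²/(8m_eL²) = 3.077×10^-20 J and ΔE = (4² − 2²)E_1 = 3.692×10^-19 J.
f = ΔE/h = 3.692×10^-19/6.63×10^-34 = 5.57×10^14 Hz.

f = 5.57×10^14 Hz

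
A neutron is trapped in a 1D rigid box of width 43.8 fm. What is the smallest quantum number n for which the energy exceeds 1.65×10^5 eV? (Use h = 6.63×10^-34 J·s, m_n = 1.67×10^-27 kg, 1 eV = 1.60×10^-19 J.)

E_1 = h²/(8m_nL²) = 1.715×10^-14 J = 1.072×10^5 eV.
Need n² > 1.65×10^5/1.072×10^5 = 1.539, i.e. n > 1.241.
The smallest integer satisfying this is n = 2.

n = 2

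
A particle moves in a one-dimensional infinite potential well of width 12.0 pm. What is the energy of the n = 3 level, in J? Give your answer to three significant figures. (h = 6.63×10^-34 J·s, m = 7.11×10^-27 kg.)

For an infinite well E_n = n²h²/(8mL²), so E_1 = h²/(8mL²) = (6.63×10^-34)²/(8·7.11×10^-27·(1.20×10^-11 m)²) = 5.367×10^-20 J.
Then E_3 = 3²·E_1 = 9·5.367×10^-20 J = 4.83×10^-19 J.

E_3 = 4.83×10^-19 J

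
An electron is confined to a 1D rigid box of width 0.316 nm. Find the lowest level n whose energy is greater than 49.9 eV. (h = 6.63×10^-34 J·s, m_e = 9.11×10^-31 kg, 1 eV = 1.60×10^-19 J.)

E_1 = h²/(8m_eL²) = 6.040×10^-19 J = 3.775 eV.
Need n² > 49.9/3.775 = 13.22, i.e. n > 3.636.
The smallest integer satisfying this is n = 4.

n = 4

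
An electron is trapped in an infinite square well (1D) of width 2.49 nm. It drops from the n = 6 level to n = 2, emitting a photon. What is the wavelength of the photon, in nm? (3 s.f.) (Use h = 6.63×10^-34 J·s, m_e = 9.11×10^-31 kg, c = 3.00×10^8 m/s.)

E_1 = h²/(8m_eL²) = 9.728×10^-21 J, so ΔE = (6² − 2²)E_1 = 3.113×10^-19 J.
λ = hc/ΔE = (6.63×10^-34·3.00×10^8)/3.113×10^-19 = 6.39×10^-7 m = 639 nm.

λ = 639 nm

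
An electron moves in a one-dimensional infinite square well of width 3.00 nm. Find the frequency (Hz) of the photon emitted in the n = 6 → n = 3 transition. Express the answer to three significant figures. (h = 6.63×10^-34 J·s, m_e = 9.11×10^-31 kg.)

E_1 = h²/(8m_eL²) = 6.702×10^-21 J and ΔE = (6² − 3²)E_1 = 1.810×10^-19 J.
f = ΔE/h = 1.810×10^-19/6.63×10^-34 = 2.73×10^14 Hz.

f = 2.73×10^14 Hz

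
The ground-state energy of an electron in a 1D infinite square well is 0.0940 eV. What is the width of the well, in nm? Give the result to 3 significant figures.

L = 2.00 nm

From E_n = n²h²/(8m_eL²), L = n·h/√(8m_eE_n).
E_1 = 0.0940 eV = 1.506×10^-20 J, so L = 1·6.626×10^-34/√(8·9.109×10^-31·1.506×10^-20) = 2.00×10^-9 m = 2.00 nm.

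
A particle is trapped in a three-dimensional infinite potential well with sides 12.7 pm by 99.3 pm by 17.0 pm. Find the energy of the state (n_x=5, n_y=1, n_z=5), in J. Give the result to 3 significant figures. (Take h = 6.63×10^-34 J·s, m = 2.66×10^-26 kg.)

For a 3D rectangular well E = (h²/8m)·Σ n_i²/L_i² = (6.63×10^-34)²/(8·2.66×10^-26) · [5²/(12.7 pm)² + 1²/(99.3 pm)² + 5²/(17.0 pm)²].
Evaluating gives E = 4.99×10^-19 J.

E = 4.99×10^-19 J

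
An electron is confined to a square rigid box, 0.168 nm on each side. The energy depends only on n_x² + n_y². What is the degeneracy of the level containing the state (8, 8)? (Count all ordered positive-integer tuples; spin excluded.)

The level has n_x² + n_y² = 128. The ordered positive-integer solutions are (8, 8).
That gives 1 state.

degeneracy = 1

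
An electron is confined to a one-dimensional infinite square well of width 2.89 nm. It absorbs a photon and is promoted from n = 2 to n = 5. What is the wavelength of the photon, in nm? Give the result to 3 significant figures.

E_1 = h²/(8m_eL²) = 7.214×10^-21 J, so ΔE = (5² − 2²)E_1 = 1.515×10^-19 J.
λ = hc/ΔE = (6.626×10^-34·2.998×10^8)/1.515×10^-19 = 1.31×10^-6 m = 1.31×10^3 nm.

λ = 1.31×10^3 nm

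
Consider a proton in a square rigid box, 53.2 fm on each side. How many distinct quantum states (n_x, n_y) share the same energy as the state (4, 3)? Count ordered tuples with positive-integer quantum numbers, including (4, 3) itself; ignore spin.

degeneracy = 2

The level has n_x² + n_y² = 25. The ordered positive-integer solutions are (3, 4), (4, 3).
That gives 2 states.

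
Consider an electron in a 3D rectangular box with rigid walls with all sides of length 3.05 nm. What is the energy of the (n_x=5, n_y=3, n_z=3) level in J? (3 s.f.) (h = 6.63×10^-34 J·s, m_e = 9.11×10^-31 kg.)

E = 2.79×10^-19 J

For a 3D rectangular well E = (h²/8m_e)·Σ n_i²/L_i² = (6.63×10^-34)²/(8·9.11×10^-31) · [5²/(3.05 nm)² + 3²/(3.05 nm)² + 3²/(3.05 nm)²].
Evaluating gives E = 2.79×10^-19 J.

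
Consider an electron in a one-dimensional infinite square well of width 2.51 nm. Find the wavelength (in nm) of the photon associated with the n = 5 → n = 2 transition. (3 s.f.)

E_1 = h²/(8m_eL²) = 9.563×10^-21 J, so ΔE = (5² − 2²)E_1 = 2.008×10^-19 J.
λ = hc/ΔE = (6.626×10^-34·2.998×10^8)/2.008×10^-19 = 9.89×10^-7 m = 989 nm.

λ = 989 nm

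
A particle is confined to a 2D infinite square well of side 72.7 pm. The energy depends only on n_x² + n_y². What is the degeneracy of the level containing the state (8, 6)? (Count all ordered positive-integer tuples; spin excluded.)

degeneracy = 2

The level has n_x² + n_y² = 100. The ordered positive-integer solutions are (6, 8), (8, 6).
That gives 2 states.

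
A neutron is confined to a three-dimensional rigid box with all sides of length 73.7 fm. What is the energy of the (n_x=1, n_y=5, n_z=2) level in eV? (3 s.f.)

For a 3D rectangular well E = (h²/8m_n)·Σ n_i²/L_i² = (6.626×10^-34)²/(8·1.675×10^-27) · [1²/(73.7 fm)² + 5²/(73.7 fm)² + 2²/(73.7 fm)²].
Evaluating gives E = 1.810×10^-13 J = 1.13×10^6 eV.

E = 1.13×10^6 eV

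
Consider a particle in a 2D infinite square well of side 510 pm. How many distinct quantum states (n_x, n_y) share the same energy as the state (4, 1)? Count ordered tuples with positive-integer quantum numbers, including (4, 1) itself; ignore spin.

degeneracy = 2

The level has n_x² + n_y² = 17. The ordered positive-integer solutions are (1, 4), (4, 1).
That gives 2 states.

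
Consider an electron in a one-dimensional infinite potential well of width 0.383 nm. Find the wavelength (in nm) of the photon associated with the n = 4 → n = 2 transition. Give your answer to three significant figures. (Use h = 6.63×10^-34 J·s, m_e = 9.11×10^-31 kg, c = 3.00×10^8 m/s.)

E_1 = h²/(8m_eL²) = 4.112×10^-19 J, so ΔE = (4² − 2²)E_1 = 4.934×10^-18 J.
λ = hc/ΔE = (6.63×10^-34·3.00×10^8)/4.934×10^-18 = 4.03×10^-8 m = 40.3 nm.

λ = 40.3 nm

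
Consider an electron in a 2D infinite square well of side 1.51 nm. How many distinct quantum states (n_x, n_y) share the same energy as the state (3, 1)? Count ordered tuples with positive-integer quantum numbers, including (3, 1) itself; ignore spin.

degeneracy = 2

The level has n_x² + n_y² = 10. The ordered positive-integer solutions are (1, 3), (3, 1).
That gives 2 states.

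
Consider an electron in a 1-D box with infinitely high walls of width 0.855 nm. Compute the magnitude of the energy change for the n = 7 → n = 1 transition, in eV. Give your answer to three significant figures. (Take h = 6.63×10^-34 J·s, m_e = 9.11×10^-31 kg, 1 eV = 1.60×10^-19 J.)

E_1 = h²/(8m_eL²) = 8.251×10^-20 J.
|ΔE| = |7² − 1²|·E_1 = 48·8.251×10^-20 J = 3.960×10^-18 J = 24.8 eV.

|ΔE| = 24.8 eV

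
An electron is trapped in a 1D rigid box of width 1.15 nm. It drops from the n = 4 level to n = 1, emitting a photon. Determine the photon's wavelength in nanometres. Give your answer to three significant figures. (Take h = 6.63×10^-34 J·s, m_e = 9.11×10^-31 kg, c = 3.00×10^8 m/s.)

λ = 291 nm

E_1 = h²/(8m_eL²) = 4.561×10^-20 J, so ΔE = (4² − 1²)E_1 = 6.842×10^-19 J.
λ = hc/ΔE = (6.63×10^-34·3.00×10^8)/6.842×10^-19 = 2.91×10^-7 m = 291 nm.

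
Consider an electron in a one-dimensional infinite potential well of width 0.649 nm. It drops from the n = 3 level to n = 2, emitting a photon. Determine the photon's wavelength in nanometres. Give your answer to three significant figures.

λ = 278 nm

E_1 = h²/(8m_eL²) = 1.430×10^-19 J, so ΔE = (3² − 2²)E_1 = 7.150×10^-19 J.
λ = hc/ΔE = (6.626×10^-34·2.998×10^8)/7.150×10^-19 = 2.78×10^-7 m = 278 nm.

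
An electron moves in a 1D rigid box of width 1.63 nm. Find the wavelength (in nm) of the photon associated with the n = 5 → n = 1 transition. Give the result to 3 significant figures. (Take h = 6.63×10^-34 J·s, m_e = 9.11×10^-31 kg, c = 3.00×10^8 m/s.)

λ = 365 nm

E_1 = h²/(8m_eL²) = 2.270×10^-20 J, so ΔE = (5² − 1²)E_1 = 5.448×10^-19 J.
λ = hc/ΔE = (6.63×10^-34·3.00×10^8)/5.448×10^-19 = 3.65×10^-7 m = 365 nm.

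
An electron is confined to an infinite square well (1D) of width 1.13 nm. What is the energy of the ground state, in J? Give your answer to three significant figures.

For an infinite well E_n = n²h²/(8m_eL²), so E_1 = h²/(8m_eL²) = (6.626×10^-34)²/(8·9.109×10^-31·(1.13×10^-9 m)²) = 4.718×10^-20 J.

E_1 = 4.72×10^-20 J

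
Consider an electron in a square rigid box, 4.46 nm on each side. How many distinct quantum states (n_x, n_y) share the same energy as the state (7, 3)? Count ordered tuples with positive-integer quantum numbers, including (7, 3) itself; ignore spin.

degeneracy = 2

The level has n_x² + n_y² = 58. The ordered positive-integer solutions are (3, 7), (7, 3).
That gives 2 states.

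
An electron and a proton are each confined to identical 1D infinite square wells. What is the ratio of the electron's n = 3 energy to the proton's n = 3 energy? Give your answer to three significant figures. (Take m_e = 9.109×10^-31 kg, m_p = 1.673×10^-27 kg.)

1.84×10^3

E_n ∝ 1/m at fixed n and L, so the ratio is m_p/m_e = 1.673×10^-27/9.109×10^-31 = 1.84×10^3.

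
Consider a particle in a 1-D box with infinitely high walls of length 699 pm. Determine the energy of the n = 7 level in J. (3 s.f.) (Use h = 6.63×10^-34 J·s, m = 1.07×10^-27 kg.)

E_7 = 5.15×10^-21 J

For an infinite well E_n = n²h²/(8mL²), so E_1 = h²/(8mL²) = (6.63×10^-34)²/(8·1.07×10^-27·(6.99×10^-10 m)²) = 1.051×10^-22 J.
Then E_7 = 7²·E_1 = 49·1.051×10^-22 J = 5.15×10^-21 J.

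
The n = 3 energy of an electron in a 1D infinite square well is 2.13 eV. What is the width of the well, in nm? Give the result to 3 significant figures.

L = 1.26 nm

From E_n = n²h²/(8m_eL²), L = n·h/√(8m_eE_n).
E_3 = 2.13 eV = 3.412×10^-19 J, so L = 3·6.626×10^-34/√(8·9.109×10^-31·3.412×10^-19) = 1.26×10^-9 m = 1.26 nm.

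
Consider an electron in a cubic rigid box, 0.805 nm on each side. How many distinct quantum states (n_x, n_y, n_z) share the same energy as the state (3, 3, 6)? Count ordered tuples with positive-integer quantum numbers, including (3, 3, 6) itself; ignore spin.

degeneracy = 12

The level has n_x² + n_y² + n_z² = 54. The ordered positive-integer solutions are (1, 2, 7), (1, 7, 2), (2, 1, 7), (2, 5, 5), (2, 7, 1), (3, 3, 6), (3, 6, 3), (5, 2, 5), (5, 5, 2), (6, 3, 3), (7, 1, 2), (7, 2, 1).
That gives 12 states.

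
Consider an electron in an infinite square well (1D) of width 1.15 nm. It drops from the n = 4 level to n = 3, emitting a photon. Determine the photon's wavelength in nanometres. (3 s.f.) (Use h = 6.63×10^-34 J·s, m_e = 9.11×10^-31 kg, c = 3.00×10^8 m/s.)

λ = 623 nm

E_1 = h²/(8m_eL²) = 4.561×10^-20 J, so ΔE = (4² − 3²)E_1 = 3.193×10^-19 J.
λ = hc/ΔE = (6.63×10^-34·3.00×10^8)/3.193×10^-19 = 6.23×10^-7 m = 623 nm.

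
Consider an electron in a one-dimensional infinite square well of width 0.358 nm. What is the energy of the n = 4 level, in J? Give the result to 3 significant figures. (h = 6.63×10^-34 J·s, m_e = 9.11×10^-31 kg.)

E_4 = 7.53×10^-18 J

For an infinite well E_n = n²h²/(8m_eL²), so E_1 = h²/(8m_eL²) = (6.63×10^-34)²/(8·9.11×10^-31·(3.58×10^-10 m)²) = 4.706×10^-19 J.
Then E_4 = 4²·E_1 = 16·4.706×10^-19 J = 7.53×10^-18 J.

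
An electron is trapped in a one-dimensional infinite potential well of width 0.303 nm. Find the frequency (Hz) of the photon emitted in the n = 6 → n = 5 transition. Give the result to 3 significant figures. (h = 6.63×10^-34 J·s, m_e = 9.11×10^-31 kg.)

f = 1.09×10^16 Hz

E_1 = h²/(8m_eL²) = 6.570×10^-19 J and ΔE = (6² − 5²)E_1 = 7.227×10^-18 J.
f = ΔE/h = 7.227×10^-18/6.63×10^-34 = 1.09×10^16 Hz.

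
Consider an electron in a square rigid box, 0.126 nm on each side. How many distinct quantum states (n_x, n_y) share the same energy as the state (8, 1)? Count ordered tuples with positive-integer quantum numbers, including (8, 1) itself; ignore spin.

The level has n_x² + n_y² = 65. The ordered positive-integer solutions are (1, 8), (4, 7), (7, 4), (8, 1).
That gives 4 states.

degeneracy = 4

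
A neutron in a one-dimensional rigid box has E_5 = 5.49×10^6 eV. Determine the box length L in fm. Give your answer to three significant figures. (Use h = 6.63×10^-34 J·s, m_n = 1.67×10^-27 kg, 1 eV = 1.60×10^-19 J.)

L = 30.6 fm

From E_n = n²h²/(8m_nL²), L = n·h/√(8m_nE_n).
E_5 = 5.49×10^6 eV = 8.784×10^-13 J, so L = 5·6.63×10^-34/√(8·1.67×10^-27·8.784×10^-13) = 3.06×10^-14 m = 30.6 fm.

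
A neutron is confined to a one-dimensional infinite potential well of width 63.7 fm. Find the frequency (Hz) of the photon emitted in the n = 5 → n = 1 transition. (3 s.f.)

f = 2.92×10^20 Hz

E_1 = h²/(8m_nL²) = 8.075×10^-15 J and ΔE = (5² − 1²)E_1 = 1.938×10^-13 J.
f = ΔE/h = 1.938×10^-13/6.626×10^-34 = 2.92×10^20 Hz.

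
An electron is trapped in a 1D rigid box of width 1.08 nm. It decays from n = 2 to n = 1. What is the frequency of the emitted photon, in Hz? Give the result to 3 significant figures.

f = 2.34×10^14 Hz

E_1 = h²/(8m_eL²) = 5.165×10^-20 J and ΔE = (2² − 1²)E_1 = 1.549×10^-19 J.
f = ΔE/h = 1.549×10^-19/6.626×10^-34 = 2.34×10^14 Hz.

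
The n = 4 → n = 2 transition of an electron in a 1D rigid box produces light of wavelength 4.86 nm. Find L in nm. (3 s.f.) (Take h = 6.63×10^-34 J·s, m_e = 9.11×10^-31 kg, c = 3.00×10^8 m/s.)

L = 0.133 nm

The photon carries ΔE = hc/λ = 6.63×10^-34·3.00×10^8/4.86×10^-9 m = 4.093×10^-17 J.
Since ΔE = (4² − 2²)E_1, E_1 = 3.411×10^-18 J, and L = h/√(8m_eE_1) = 1.33×10^-10 m = 0.133 nm.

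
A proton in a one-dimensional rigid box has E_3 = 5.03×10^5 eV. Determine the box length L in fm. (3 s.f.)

From E_n = n²h²/(8m_pL²), L = n·h/√(8m_pE_n).
E_3 = 5.03×10^5 eV = 8.058×10^-14 J, so L = 3·6.626×10^-34/√(8·1.673×10^-27·8.058×10^-14) = 6.05×10^-14 m = 60.5 fm.

L = 60.5 fm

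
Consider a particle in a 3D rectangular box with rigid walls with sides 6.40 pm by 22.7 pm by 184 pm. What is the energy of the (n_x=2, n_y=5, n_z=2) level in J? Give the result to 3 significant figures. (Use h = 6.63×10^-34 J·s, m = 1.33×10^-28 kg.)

E = 6.04×10^-17 J

For a 3D rectangular well E = (h²/8m)·Σ n_i²/L_i² = (6.63×10^-34)²/(8·1.33×10^-28) · [2²/(6.40 pm)² + 5²/(22.7 pm)² + 2²/(184 pm)²].
Evaluating gives E = 6.04×10^-17 J.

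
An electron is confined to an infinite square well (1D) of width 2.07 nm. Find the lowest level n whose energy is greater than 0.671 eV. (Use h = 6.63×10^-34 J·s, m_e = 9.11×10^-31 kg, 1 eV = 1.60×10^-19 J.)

E_1 = h²/(8m_eL²) = 1.408×10^-20 J = 0.08800 eV.
Need n² > 0.671/0.08800 = 7.625, i.e. n > 2.761.
The smallest integer satisfying this is n = 3.

n = 3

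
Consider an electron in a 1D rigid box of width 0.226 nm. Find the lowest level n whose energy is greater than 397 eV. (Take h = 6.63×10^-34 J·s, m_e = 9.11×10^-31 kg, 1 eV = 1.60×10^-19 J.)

E_1 = h²/(8m_eL²) = 1.181×10^-18 J = 7.381 eV.
Need n² > 397/7.381 = 53.79, i.e. n > 7.334.
The smallest integer satisfying this is n = 8.

n = 8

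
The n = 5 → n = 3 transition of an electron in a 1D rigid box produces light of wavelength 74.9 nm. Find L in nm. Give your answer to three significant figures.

The photon carries ΔE = hc/λ = 6.626×10^-34·2.998×10^8/7.49×10^-8 m = 2.652×10^-18 J.
Since ΔE = (5² − 3²)E_1, E_1 = 1.657×10^-19 J, and L = h/√(8m_eE_1) = 6.03×10^-10 m = 0.603 nm.

L = 0.603 nm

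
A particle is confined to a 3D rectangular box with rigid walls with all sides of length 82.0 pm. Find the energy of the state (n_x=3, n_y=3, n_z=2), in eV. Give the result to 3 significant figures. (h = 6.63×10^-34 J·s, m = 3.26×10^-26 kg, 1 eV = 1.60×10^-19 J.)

E = 0.0345 eV

For a 3D rectangular well E = (h²/8m)·Σ n_i²/L_i² = (6.63×10^-34)²/(8·3.26×10^-26) · [3²/(82.0 pm)² + 3²/(82.0 pm)² + 2²/(82.0 pm)²].
Evaluating gives E = 5.515×10^-21 J = 0.0345 eV.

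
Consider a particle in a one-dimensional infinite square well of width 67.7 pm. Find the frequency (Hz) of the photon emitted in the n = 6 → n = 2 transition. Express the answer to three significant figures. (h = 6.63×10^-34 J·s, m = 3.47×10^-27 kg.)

f = 1.67×10^14 Hz

E_1 = h²/(8mL²) = 3.455×10^-21 J and ΔE = (6² − 2²)E_1 = 1.106×10^-19 J.
f = ΔE/h = 1.106×10^-19/6.63×10^-34 = 1.67×10^14 Hz.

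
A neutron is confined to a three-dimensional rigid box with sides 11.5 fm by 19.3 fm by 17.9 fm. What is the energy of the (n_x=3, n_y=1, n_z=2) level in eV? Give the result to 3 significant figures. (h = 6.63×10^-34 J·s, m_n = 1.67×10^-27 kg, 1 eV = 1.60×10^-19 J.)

For a 3D rectangular well E = (h²/8m_n)·Σ n_i²/L_i² = (6.63×10^-34)²/(8·1.67×10^-27) · [3²/(11.5 fm)² + 1²/(19.3 fm)² + 2²/(17.9 fm)²].
Evaluating gives E = 2.738×10^-12 J = 1.71×10^7 eV.

E = 1.71×10^7 eV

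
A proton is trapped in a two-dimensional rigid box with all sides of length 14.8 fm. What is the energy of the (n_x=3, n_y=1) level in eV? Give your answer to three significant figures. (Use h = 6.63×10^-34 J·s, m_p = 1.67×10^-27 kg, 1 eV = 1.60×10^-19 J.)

E = 9.39×10^6 eV

For a 2D rectangular well E = (h²/8m_p)·Σ n_i²/L_i² = (6.63×10^-34)²/(8·1.67×10^-27) · [3²/(14.8 fm)² + 1²/(14.8 fm)²].
Evaluating gives E = 1.502×10^-12 J = 9.39×10^6 eV.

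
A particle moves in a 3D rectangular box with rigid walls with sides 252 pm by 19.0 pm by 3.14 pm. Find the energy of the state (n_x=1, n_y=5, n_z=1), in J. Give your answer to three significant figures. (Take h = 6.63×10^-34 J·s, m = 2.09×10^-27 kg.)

E = 4.49×10^-18 J

For a 3D rectangular well E = (h²/8m)·Σ n_i²/L_i² = (6.63×10^-34)²/(8·2.09×10^-27) · [1²/(252 pm)² + 5²/(19.0 pm)² + 1²/(3.14 pm)²].
Evaluating gives E = 4.49×10^-18 J.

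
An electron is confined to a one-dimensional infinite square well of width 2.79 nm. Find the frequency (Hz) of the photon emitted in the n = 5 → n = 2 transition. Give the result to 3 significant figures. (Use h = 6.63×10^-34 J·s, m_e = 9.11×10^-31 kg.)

E_1 = h²/(8m_eL²) = 7.748×10^-21 J and ΔE = (5² − 2²)E_1 = 1.627×10^-19 J.
f = ΔE/h = 1.627×10^-19/6.63×10^-34 = 2.45×10^14 Hz.

f = 2.45×10^14 Hz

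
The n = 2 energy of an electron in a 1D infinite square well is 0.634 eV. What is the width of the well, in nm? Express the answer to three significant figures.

L = 1.54 nm

From E_n = n²h²/(8m_eL²), L = n·h/√(8m_eE_n).
E_2 = 0.634 eV = 1.016×10^-19 J, so L = 2·6.626×10^-34/√(8·9.109×10^-31·1.016×10^-19) = 1.54×10^-9 m = 1.54 nm.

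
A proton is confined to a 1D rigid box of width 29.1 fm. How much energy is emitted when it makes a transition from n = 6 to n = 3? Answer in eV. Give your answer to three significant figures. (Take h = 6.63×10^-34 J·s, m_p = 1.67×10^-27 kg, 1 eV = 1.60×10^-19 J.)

E_1 = h²/(8m_pL²) = 3.885×10^-14 J.
|ΔE| = |6² − 3²|·E_1 = 27·3.885×10^-14 J = 1.049×10^-12 J = 6.56×10^6 eV.

|ΔE| = 6.56×10^6 eV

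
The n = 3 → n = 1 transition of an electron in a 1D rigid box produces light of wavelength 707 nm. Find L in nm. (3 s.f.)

The photon carries ΔE = hc/λ = 6.626×10^-34·2.998×10^8/7.07×10^-7 m = 2.810×10^-19 J.
Since ΔE = (3² − 1²)E_1, E_1 = 3.512×10^-20 J, and L = h/√(8m_eE_1) = 1.31×10^-9 m = 1.31 nm.

L = 1.31 nm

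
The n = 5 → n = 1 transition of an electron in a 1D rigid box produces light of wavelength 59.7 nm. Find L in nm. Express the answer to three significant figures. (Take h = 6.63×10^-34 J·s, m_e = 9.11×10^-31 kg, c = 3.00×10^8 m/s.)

The photon carries ΔE = hc/λ = 6.63×10^-34·3.00×10^8/5.97×10^-8 m = 3.332×10^-18 J.
Since ΔE = (5² − 1²)E_1, E_1 = 1.388×10^-19 J, and L = h/√(8m_eE_1) = 6.59×10^-10 m = 0.659 nm.

L = 0.659 nm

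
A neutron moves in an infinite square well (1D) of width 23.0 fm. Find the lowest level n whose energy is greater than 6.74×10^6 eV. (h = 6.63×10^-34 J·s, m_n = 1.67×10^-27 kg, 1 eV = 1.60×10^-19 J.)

E_1 = h²/(8m_nL²) = 6.220×10^-14 J = 3.888×10^5 eV.
Need n² > 6.74×10^6/3.888×10^5 = 17.34, i.e. n > 4.164.
The smallest integer satisfying this is n = 5.

n = 5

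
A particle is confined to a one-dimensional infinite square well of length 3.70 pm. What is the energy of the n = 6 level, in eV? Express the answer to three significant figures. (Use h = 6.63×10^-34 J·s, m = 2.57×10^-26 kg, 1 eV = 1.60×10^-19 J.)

E_6 = 35.1 eV

For an infinite well E_n = n²h²/(8mL²), so E_1 = h²/(8mL²) = (6.63×10^-34)²/(8·2.57×10^-26·(3.70×10^-12 m)²) = 1.562×10^-19 J.
Then E_6 = 6²·E_1 = 36·1.562×10^-19 J = 5.623×10^-18 J.
Converting, E_6 = 5.623×10^-18 J / (1.60×10^-19 J/eV) = 35.1 eV.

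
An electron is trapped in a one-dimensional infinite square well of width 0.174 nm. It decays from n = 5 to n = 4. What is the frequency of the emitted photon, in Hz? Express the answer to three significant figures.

f = 2.70×10^16 Hz

E_1 = h²/(8m_eL²) = 1.990×10^-18 J and ΔE = (5² − 4²)E_1 = 1.791×10^-17 J.
f = ΔE/h = 1.791×10^-17/6.626×10^-34 = 2.70×10^16 Hz.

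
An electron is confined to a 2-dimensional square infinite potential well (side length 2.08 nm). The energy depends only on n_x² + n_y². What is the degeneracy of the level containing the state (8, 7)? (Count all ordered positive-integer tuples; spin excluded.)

The level has n_x² + n_y² = 113. The ordered positive-integer solutions are (7, 8), (8, 7).
That gives 2 states.

degeneracy = 2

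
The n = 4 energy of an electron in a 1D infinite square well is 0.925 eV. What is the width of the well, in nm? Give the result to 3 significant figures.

From E_n = n²h²/(8m_eL²), L = n·h/√(8m_eE_n).
E_4 = 0.925 eV = 1.482×10^-19 J, so L = 4·6.626×10^-34/√(8·9.109×10^-31·1.482×10^-19) = 2.55×10^-9 m = 2.55 nm.

L = 2.55 nm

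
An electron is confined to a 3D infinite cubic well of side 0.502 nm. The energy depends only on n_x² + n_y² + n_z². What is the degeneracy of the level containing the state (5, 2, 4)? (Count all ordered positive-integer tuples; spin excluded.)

The level has n_x² + n_y² + n_z² = 45. The ordered positive-integer solutions are (2, 4, 5), (2, 5, 4), (4, 2, 5), (4, 5, 2), (5, 2, 4), (5, 4, 2).
That gives 6 states.

degeneracy = 6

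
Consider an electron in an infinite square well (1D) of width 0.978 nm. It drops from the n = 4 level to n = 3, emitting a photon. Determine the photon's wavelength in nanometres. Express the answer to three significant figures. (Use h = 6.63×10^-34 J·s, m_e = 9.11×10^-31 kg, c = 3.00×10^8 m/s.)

λ = 451 nm

E_1 = h²/(8m_eL²) = 6.306×10^-20 J, so ΔE = (4² − 3²)E_1 = 4.414×10^-19 J.
λ = hc/ΔE = (6.63×10^-34·3.00×10^8)/4.414×10^-19 = 4.51×10^-7 m = 451 nm.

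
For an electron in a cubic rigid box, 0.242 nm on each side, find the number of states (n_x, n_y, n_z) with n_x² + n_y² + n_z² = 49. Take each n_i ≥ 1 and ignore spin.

The level has n_x² + n_y² + n_z² = 49. The ordered positive-integer solutions are (2, 3, 6), (2, 6, 3), (3, 2, 6), (3, 6, 2), (6, 2, 3), (6, 3, 2).
That gives 6 states.

degeneracy = 6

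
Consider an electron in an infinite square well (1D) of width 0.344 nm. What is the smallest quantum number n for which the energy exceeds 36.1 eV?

n = 4

E_1 = h²/(8m_eL²) = 5.091×10^-19 J = 3.178 eV.
Need n² > 36.1/3.178 = 11.36, i.e. n > 3.370.
The smallest integer satisfying this is n = 4.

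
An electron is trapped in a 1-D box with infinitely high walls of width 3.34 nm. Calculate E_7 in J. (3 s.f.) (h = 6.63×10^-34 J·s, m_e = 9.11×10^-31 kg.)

For an infinite well E_n = n²h²/(8m_eL²), so E_1 = h²/(8m_eL²) = (6.63×10^-34)²/(8·9.11×10^-31·(3.34×10^-9 m)²) = 5.407×10^-21 J.
Then E_7 = 7²·E_1 = 49·5.407×10^-21 J = 2.65×10^-19 J.

E_7 = 2.65×10^-19 J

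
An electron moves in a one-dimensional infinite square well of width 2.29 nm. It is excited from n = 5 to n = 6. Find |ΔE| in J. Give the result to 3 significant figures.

|ΔE| = 1.26×10^-19 J

E_1 = h²/(8m_eL²) = 1.149×10^-20 J.
|ΔE| = |5² − 6²|·E_1 = 11·1.149×10^-20 J = 1.26×10^-19 J.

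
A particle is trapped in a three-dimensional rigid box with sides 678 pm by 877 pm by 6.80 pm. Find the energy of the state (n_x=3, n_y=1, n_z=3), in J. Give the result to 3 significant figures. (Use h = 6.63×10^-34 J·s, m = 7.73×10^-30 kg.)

For a 3D rectangular well E = (h²/8m)·Σ n_i²/L_i² = (6.63×10^-34)²/(8·7.73×10^-30) · [3²/(678 pm)² + 1²/(877 pm)² + 3²/(6.80 pm)²].
Evaluating gives E = 1.38×10^-15 J.

E = 1.38×10^-15 J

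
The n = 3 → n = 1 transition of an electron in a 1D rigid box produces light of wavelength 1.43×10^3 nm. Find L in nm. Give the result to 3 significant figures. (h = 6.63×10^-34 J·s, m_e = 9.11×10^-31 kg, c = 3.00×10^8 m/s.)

L = 1.86 nm

The photon carries ΔE = hc/λ = 6.63×10^-34·3.00×10^8/1.43×10^-6 m = 1.391×10^-19 J.
Since ΔE = (3² − 1²)E_1, E_1 = 1.739×10^-20 J, and L = h/√(8m_eE_1) = 1.86×10^-9 m = 1.86 nm.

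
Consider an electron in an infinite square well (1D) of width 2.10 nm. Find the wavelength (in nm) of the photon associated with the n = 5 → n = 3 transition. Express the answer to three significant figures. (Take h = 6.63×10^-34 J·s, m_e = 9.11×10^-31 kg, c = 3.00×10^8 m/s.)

λ = 909 nm

E_1 = h²/(8m_eL²) = 1.368×10^-20 J, so ΔE = (5² − 3²)E_1 = 2.189×10^-19 J.
λ = hc/ΔE = (6.63×10^-34·3.00×10^8)/2.189×10^-19 = 9.09×10^-7 m = 909 nm.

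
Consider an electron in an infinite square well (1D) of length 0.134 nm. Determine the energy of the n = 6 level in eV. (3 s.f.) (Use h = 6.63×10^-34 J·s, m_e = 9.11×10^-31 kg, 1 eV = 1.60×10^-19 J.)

E_6 = 756 eV

For an infinite well E_n = n²h²/(8m_eL²), so E_1 = h²/(8m_eL²) = (6.63×10^-34)²/(8·9.11×10^-31·(1.34×10^-10 m)²) = 3.359×10^-18 J.
Then E_6 = 6²·E_1 = 36·3.359×10^-18 J = 1.209×10^-16 J.
Converting, E_6 = 1.209×10^-16 J / (1.60×10^-19 J/eV) = 756 eV.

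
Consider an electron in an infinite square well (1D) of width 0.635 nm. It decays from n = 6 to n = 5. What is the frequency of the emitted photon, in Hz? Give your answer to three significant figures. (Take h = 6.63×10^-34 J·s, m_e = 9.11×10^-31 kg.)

f = 2.48×10^15 Hz

E_1 = h²/(8m_eL²) = 1.496×10^-19 J and ΔE = (6² − 5²)E_1 = 1.646×10^-18 J.
f = ΔE/h = 1.646×10^-18/6.63×10^-34 = 2.48×10^15 Hz.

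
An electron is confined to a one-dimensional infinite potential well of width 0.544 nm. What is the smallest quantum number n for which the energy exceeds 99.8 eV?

n = 9

E_1 = h²/(8m_eL²) = 2.036×10^-19 J = 1.271 eV.
Need n² > 99.8/1.271 = 78.52, i.e. n > 8.861.
The smallest integer satisfying this is n = 9.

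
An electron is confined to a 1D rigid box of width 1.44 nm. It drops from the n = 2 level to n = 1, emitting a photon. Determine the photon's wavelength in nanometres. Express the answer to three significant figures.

E_1 = h²/(8m_eL²) = 2.905×10^-20 J, so ΔE = (2² − 1²)E_1 = 8.715×10^-20 J.
λ = hc/ΔE = (6.626×10^-34·2.998×10^8)/8.715×10^-20 = 2.28×10^-6 m = 2.28×10^3 nm.

λ = 2.28×10^3 nm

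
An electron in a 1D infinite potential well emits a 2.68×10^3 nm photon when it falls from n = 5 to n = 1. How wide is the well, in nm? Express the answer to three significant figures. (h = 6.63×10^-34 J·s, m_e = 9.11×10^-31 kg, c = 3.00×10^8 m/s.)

L = 4.42 nm

The photon carries ΔE = hc/λ = 6.63×10^-34·3.00×10^8/2.68×10^-6 m = 7.422×10^-20 J.
Since ΔE = (5² − 1²)E_1, E_1 = 3.093×10^-21 J, and L = h/√(8m_eE_1) = 4.42×10^-9 m = 4.42 nm.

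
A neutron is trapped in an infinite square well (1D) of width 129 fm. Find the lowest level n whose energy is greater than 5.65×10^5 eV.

n = 7

E_1 = h²/(8m_nL²) = 1.969×10^-15 J = 1.229×10^4 eV.
Need n² > 5.65×10^5/1.229×10^4 = 45.97, i.e. n > 6.780.
The smallest integer satisfying this is n = 7.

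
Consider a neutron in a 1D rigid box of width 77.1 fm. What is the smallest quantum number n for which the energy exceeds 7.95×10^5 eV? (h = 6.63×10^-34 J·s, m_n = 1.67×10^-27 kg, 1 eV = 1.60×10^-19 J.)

n = 5

E_1 = h²/(8m_nL²) = 5.535×10^-15 J = 3.459×10^4 eV.
Need n² > 7.95×10^5/3.459×10^4 = 22.98, i.e. n > 4.794.
The smallest integer satisfying this is n = 5.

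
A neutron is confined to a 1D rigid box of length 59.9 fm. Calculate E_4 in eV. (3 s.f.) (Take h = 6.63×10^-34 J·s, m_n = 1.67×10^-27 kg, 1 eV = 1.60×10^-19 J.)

E_4 = 9.17×10^5 eV

For an infinite well E_n = n²h²/(8m_nL²), so E_1 = h²/(8m_nL²) = (6.63×10^-34)²/(8·1.67×10^-27·(5.99×10^-14 m)²) = 9.170×10^-15 J.
Then E_4 = 4²·E_1 = 16·9.170×10^-15 J = 1.467×10^-13 J.
Converting, E_4 = 1.467×10^-13 J / (1.60×10^-19 J/eV) = 9.17×10^5 eV.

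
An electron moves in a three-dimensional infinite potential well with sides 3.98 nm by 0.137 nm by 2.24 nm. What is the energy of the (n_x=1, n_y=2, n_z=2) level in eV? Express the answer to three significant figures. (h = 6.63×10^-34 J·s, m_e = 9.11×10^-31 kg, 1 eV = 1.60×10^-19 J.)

E = 80.7 eV

For a 3D rectangular well E = (h²/8m_e)·Σ n_i²/L_i² = (6.63×10^-34)²/(8·9.11×10^-31) · [1²/(3.98 nm)² + 2²/(0.137 nm)² + 2²/(2.24 nm)²].
Evaluating gives E = 1.291×10^-17 J = 80.7 eV.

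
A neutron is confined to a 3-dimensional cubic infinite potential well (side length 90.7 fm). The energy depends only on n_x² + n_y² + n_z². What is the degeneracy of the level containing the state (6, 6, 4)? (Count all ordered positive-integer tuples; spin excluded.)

degeneracy = 3

The level has n_x² + n_y² + n_z² = 88. The ordered positive-integer solutions are (4, 6, 6), (6, 4, 6), (6, 6, 4).
That gives 3 states.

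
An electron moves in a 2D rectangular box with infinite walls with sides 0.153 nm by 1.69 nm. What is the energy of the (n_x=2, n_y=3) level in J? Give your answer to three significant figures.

For a 2D rectangular well E = (h²/8m_e)·Σ n_i²/L_i² = (6.626×10^-34)²/(8·9.109×10^-31) · [2²/(0.153 nm)² + 3²/(1.69 nm)²].
Evaluating gives E = 1.05×10^-17 J.

E = 1.05×10^-17 J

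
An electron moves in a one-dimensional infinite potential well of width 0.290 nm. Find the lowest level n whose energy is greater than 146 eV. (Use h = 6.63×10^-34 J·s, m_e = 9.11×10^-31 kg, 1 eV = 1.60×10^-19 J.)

E_1 = h²/(8m_eL²) = 7.172×10^-19 J = 4.483 eV.
Need n² > 146/4.483 = 32.57, i.e. n > 5.707.
The smallest integer satisfying this is n = 6.

n = 6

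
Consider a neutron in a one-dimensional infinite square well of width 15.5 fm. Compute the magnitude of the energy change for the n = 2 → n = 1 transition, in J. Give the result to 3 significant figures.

E_1 = h²/(8m_nL²) = 1.364×10^-13 J.
|ΔE| = |2² − 1²|·E_1 = 3·1.364×10^-13 J = 4.09×10^-13 J.

|ΔE| = 4.09×10^-13 J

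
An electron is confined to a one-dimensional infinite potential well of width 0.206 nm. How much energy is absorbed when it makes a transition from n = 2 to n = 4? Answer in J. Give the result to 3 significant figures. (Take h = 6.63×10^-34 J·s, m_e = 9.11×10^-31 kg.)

|ΔE| = 1.71×10^-17 J

E_1 = h²/(8m_eL²) = 1.421×10^-18 J.
|ΔE| = |2² − 4²|·E_1 = 12·1.421×10^-18 J = 1.71×10^-17 J.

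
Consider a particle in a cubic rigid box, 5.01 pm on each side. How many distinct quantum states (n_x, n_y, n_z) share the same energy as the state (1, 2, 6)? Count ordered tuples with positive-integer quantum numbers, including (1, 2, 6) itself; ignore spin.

The level has n_x² + n_y² + n_z² = 41. The ordered positive-integer solutions are (1, 2, 6), (1, 6, 2), (2, 1, 6), (2, 6, 1), (3, 4, 4), (4, 3, 4), (4, 4, 3), (6, 1, 2), (6, 2, 1).
That gives 9 states.

degeneracy = 9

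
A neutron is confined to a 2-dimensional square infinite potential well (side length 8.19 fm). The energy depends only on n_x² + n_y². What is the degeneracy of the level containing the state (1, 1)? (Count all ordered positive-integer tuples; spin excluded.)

degeneracy = 1

The level has n_x² + n_y² = 2. The ordered positive-integer solutions are (1, 1).
That gives 1 state.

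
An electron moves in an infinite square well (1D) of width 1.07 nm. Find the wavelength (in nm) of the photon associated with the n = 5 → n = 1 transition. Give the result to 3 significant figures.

E_1 = h²/(8m_eL²) = 5.262×10^-20 J, so ΔE = (5² − 1²)E_1 = 1.263×10^-18 J.
λ = hc/ΔE = (6.626×10^-34·2.998×10^8)/1.263×10^-18 = 1.57×10^-7 m = 157 nm.

λ = 157 nm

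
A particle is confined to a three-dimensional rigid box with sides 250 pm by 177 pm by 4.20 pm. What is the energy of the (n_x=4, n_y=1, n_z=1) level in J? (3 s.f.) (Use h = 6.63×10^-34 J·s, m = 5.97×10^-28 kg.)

For a 3D rectangular well E = (h²/8m)·Σ n_i²/L_i² = (6.63×10^-34)²/(8·5.97×10^-28) · [4²/(250 pm)² + 1²/(177 pm)² + 1²/(4.20 pm)²].
Evaluating gives E = 5.24×10^-18 J.

E = 5.24×10^-18 J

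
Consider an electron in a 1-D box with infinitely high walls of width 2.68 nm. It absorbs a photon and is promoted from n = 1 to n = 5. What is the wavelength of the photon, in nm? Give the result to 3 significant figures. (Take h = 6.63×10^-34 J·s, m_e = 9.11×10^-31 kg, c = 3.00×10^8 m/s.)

λ = 987 nm

E_1 = h²/(8m_eL²) = 8.397×10^-21 J, so ΔE = (5² − 1²)E_1 = 2.015×10^-19 J.
λ = hc/ΔE = (6.63×10^-34·3.00×10^8)/2.015×10^-19 = 9.87×10^-7 m = 987 nm.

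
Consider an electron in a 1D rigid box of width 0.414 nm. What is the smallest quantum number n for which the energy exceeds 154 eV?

n = 9

E_1 = h²/(8m_eL²) = 3.515×10^-19 J = 2.194 eV.
Need n² > 154/2.194 = 70.19, i.e. n > 8.378.
The smallest integer satisfying this is n = 9.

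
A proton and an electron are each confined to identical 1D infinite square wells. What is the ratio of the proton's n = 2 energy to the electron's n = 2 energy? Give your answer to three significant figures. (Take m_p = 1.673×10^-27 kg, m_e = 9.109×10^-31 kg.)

5.44×10^-4

E_n ∝ 1/m at fixed n and L, so the ratio is m_e/m_p = 9.109×10^-31/1.673×10^-27 = 5.44×10^-4.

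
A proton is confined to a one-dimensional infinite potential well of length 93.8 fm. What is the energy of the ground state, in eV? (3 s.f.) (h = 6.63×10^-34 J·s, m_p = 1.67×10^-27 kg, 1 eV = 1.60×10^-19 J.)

E_1 = 2.34×10^4 eV

For an infinite well E_n = n²h²/(8m_pL²), so E_1 = h²/(8m_pL²) = (6.63×10^-34)²/(8·1.67×10^-27·(9.38×10^-14 m)²) = 3.740×10^-15 J.
Converting, E_1 = 3.740×10^-15 J / (1.60×10^-19 J/eV) = 2.34×10^4 eV.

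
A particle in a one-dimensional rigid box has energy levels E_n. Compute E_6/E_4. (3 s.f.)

E_n ∝ n², so E_6/E_4 = 6²/4² = 36/16 = 2.25.

2.25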